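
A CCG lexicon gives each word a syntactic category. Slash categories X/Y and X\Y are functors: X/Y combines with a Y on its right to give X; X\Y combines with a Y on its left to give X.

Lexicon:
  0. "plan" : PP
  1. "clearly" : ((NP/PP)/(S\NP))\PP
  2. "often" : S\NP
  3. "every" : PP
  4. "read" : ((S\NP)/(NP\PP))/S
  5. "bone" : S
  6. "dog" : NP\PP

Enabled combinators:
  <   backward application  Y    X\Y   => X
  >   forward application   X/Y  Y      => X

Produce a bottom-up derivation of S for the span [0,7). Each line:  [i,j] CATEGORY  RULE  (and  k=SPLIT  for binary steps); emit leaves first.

[0,1] PP  lex  "plan"
[1,2] ((NP/PP)/(S\NP))\PP  lex  "clearly"
[0,2] (NP/PP)/(S\NP)  <  k=1
[2,3] S\NP  lex  "often"
[0,3] NP/PP  >  k=2
[3,4] PP  lex  "every"
[0,4] NP  >  k=3
[4,5] ((S\NP)/(NP\PP))/S  lex  "read"
[5,6] S  lex  "bone"
[4,6] (S\NP)/(NP\PP)  >  k=5
[6,7] NP\PP  lex  "dog"
[4,7] S\NP  >  k=6
[0,7] S  <  k=4

[0,7] S   <
  [0,4] NP   >
    [0,3] NP/PP   >
      [0,2] (NP/PP)/(S\NP)   <
        [0,1] "plan" : PP
        [1,2] "clearly" : ((NP/PP)/(S\NP))\PP
      [2,3] "often" : S\NP
    [3,4] "every" : PP
  [4,7] S\NP   >
    [4,6] (S\NP)/(NP\PP)   >
      [4,5] "read" : ((S\NP)/(NP\PP))/S
      [5,6] "bone" : S
    [6,7] "dog" : NP\PP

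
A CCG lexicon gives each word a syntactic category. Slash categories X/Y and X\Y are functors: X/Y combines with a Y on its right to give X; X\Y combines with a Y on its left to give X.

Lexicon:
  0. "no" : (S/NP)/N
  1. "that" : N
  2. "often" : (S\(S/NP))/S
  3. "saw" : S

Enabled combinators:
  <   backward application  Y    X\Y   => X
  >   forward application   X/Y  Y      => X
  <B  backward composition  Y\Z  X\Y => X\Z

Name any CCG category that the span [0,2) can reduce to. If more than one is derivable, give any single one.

S/NP

[0,4] S   <
  [0,2] S/NP   >
    [0,1] "no" : (S/NP)/N
    [1,2] "that" : N
  [2,4] S\(S/NP)   >
    [2,3] "often" : (S\(S/NP))/S
    [3,4] "saw" : S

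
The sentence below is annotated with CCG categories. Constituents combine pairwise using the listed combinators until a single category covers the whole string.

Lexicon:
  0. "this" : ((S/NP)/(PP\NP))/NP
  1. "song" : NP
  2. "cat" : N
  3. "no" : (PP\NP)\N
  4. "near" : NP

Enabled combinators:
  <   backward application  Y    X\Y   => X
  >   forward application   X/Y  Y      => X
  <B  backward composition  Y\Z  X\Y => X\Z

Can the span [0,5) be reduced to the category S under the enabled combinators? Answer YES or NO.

[0,5] S   >
  [0,4] S/NP   >
    [0,2] (S/NP)/(PP\NP)   >
      [0,1] "this" : ((S/NP)/(PP\NP))/NP
      [1,2] "song" : NP
    [2,4] PP\NP   <
      [2,3] "cat" : N
      [3,4] "no" : (PP\NP)\N
  [4,5] "near" : NP

YES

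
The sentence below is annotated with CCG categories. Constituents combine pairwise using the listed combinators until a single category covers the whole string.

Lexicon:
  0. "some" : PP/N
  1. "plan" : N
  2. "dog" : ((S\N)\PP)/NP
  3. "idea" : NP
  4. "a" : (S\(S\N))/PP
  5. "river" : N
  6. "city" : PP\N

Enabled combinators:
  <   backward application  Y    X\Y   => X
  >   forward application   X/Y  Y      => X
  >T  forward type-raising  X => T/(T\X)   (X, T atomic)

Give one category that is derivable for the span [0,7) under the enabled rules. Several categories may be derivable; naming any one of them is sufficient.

S

[0,7] S   <
  [0,4] S\N   <
    [0,2] PP   >
      [0,1] "some" : PP/N
      [1,2] "plan" : N
    [2,4] (S\N)\PP   >
      [2,3] "dog" : ((S\N)\PP)/NP
      [3,4] "idea" : NP
  [4,7] S\(S\N)   >
    [4,5] "a" : (S\(S\N))/PP
    [5,7] PP   <
      [5,6] "river" : N
      [6,7] "city" : PP\N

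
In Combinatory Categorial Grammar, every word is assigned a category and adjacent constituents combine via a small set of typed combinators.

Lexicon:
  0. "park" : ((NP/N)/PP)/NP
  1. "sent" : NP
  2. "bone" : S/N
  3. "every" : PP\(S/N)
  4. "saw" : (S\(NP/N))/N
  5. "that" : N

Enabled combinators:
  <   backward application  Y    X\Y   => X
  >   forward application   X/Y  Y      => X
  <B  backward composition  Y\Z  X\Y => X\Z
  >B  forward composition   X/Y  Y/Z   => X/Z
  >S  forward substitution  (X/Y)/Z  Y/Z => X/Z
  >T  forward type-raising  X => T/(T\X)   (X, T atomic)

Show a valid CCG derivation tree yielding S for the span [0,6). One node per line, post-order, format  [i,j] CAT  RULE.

[0,6] S   <
  [0,4] NP/N   >
    [0,2] (NP/N)/PP   >
      [0,1] "park" : ((NP/N)/PP)/NP
      [1,2] "sent" : NP
    [2,4] PP   <
      [2,3] "bone" : S/N
      [3,4] "every" : PP\(S/N)
  [4,6] S\(NP/N)   >
    [4,5] "saw" : (S\(NP/N))/N
    [5,6] "that" : N

[0,1] ((NP/N)/PP)/NP  lex  "park"
[1,2] NP  lex  "sent"
[0,2] (NP/N)/PP  >  k=1
[2,3] S/N  lex  "bone"
[3,4] PP\(S/N)  lex  "every"
[2,4] PP  <  k=3
[0,4] NP/N  >  k=2
[4,5] (S\(NP/N))/N  lex  "saw"
[5,6] N  lex  "that"
[4,6] S\(NP/N)  >  k=5
[0,6] S  <  k=4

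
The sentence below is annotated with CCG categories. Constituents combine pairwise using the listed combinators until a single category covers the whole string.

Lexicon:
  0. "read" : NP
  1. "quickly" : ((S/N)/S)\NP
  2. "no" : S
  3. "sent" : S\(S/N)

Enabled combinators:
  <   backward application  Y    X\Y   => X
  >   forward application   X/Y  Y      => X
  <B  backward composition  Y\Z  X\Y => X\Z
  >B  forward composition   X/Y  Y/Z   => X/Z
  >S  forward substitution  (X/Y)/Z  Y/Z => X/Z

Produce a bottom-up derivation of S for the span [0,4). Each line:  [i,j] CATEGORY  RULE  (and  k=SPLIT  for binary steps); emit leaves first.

[0,1] NP  lex  "read"
[1,2] ((S/N)/S)\NP  lex  "quickly"
[0,2] (S/N)/S  <  k=1
[2,3] S  lex  "no"
[0,3] S/N  >  k=2
[3,4] S\(S/N)  lex  "sent"
[0,4] S  <  k=3

[0,4] S   <
  [0,3] S/N   >
    [0,2] (S/N)/S   <
      [0,1] "read" : NP
      [1,2] "quickly" : ((S/N)/S)\NP
    [2,3] "no" : S
  [3,4] "sent" : S\(S/N)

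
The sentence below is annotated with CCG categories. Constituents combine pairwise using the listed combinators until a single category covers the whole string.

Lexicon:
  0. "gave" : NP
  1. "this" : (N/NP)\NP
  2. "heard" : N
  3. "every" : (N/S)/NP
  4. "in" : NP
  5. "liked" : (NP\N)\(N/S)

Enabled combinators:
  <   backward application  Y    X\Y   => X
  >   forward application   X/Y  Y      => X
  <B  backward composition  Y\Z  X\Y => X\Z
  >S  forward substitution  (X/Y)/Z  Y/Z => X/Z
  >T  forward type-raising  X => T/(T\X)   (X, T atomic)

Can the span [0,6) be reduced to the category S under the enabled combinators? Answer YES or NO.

NO

NP (N/NP)\NP N (N/S)/NP NP (NP\N)\(N/S)
CKY chart[0,6] = {N, N/(N\N), NP/(NP\N), PP/(PP\N), S/(S\N)}; S ∉ chart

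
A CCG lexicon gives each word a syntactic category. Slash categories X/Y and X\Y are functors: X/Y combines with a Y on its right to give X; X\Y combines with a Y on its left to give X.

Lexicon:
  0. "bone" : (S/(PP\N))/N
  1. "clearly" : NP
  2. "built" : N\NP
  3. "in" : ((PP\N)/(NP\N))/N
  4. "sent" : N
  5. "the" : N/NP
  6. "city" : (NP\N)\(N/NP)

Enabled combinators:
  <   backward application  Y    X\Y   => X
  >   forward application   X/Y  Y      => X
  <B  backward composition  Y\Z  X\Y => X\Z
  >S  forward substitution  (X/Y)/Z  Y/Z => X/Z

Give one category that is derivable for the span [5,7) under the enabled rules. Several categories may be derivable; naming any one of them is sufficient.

NP\N

[0,7] S   >
  [0,3] S/(PP\N)   >
    [0,1] "bone" : (S/(PP\N))/N
    [1,3] N   <
      [1,2] "clearly" : NP
      [2,3] "built" : N\NP
  [3,7] PP\N   >
    [3,5] (PP\N)/(NP\N)   >
      [3,4] "in" : ((PP\N)/(NP\N))/N
      [4,5] "sent" : N
    [5,7] NP\N   <
      [5,6] "the" : N/NP
      [6,7] "city" : (NP\N)\(N/NP)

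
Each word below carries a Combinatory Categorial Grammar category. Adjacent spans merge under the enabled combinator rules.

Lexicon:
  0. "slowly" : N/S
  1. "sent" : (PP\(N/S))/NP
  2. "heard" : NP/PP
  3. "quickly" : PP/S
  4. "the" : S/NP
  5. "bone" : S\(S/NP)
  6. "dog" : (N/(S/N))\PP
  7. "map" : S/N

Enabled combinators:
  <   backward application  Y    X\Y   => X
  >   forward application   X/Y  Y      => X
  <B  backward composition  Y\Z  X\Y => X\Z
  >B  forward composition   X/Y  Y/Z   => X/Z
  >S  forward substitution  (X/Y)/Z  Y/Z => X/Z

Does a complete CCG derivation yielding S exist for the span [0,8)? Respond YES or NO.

NO

N/S (PP\(N/S))/NP NP/PP PP/S S/NP S\(S/NP) (N/(S/N))\PP S/N
CKY chart[0,8] = {N}; S ∉ chart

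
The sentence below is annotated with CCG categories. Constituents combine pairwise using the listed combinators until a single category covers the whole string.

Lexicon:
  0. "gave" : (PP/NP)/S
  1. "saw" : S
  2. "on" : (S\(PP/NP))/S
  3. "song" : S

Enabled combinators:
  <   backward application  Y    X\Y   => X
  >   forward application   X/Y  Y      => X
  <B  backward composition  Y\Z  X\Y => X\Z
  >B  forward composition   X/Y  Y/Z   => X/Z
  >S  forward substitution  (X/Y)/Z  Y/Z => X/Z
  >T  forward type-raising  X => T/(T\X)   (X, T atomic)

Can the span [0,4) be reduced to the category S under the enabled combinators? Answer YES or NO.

[0,4] S   <
  [0,2] PP/NP   >
    [0,1] "gave" : (PP/NP)/S
    [1,2] "saw" : S
  [2,4] S\(PP/NP)   >
    [2,3] "on" : (S\(PP/NP))/S
    [3,4] "song" : S

YES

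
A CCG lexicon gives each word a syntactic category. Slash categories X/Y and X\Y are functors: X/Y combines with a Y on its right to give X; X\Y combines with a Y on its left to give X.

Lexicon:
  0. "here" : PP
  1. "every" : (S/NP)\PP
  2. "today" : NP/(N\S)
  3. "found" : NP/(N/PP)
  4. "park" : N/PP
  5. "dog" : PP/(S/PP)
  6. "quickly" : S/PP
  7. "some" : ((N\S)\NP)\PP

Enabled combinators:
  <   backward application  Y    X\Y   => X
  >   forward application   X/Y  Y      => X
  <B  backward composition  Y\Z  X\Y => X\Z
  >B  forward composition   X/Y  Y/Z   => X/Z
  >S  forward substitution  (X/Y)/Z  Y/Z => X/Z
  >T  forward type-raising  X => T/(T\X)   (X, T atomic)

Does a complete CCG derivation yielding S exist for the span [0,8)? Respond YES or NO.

[0,8] S   >
  [0,2] S/NP   <
    [0,1] "here" : PP
    [1,2] "every" : (S/NP)\PP
  [2,8] NP   >
    [2,3] "today" : NP/(N\S)
    [3,8] N\S   <
      [3,5] NP   >
        [3,4] "found" : NP/(N/PP)
        [4,5] "park" : N/PP
      [5,8] (N\S)\NP   <
        [5,7] PP   >
          [5,6] "dog" : PP/(S/PP)
          [6,7] "quickly" : S/PP
        [7,8] "some" : ((N\S)\NP)\PP

YES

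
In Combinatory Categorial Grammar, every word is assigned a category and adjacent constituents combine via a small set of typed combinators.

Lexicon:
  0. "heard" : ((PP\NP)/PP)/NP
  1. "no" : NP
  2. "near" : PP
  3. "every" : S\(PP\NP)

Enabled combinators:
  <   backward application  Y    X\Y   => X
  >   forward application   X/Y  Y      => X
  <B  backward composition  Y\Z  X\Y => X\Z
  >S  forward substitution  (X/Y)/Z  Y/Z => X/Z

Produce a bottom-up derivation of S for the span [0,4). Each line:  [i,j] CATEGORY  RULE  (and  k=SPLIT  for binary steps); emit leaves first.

[0,4] S   <
  [0,3] PP\NP   >
    [0,2] (PP\NP)/PP   >
      [0,1] "heard" : ((PP\NP)/PP)/NP
      [1,2] "no" : NP
    [2,3] "near" : PP
  [3,4] "every" : S\(PP\NP)

[0,1] ((PP\NP)/PP)/NP  lex  "heard"
[1,2] NP  lex  "no"
[0,2] (PP\NP)/PP  >  k=1
[2,3] PP  lex  "near"
[0,3] PP\NP  >  k=2
[3,4] S\(PP\NP)  lex  "every"
[0,4] S  <  k=3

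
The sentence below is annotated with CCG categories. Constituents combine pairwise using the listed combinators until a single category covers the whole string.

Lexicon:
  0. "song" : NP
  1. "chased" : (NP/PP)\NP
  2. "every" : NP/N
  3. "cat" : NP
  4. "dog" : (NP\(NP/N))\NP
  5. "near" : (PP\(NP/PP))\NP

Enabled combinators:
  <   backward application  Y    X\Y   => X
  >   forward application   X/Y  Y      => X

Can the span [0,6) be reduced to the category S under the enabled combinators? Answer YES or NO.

NO

NP (NP/PP)\NP NP/N NP (NP\(NP/N))\NP (PP\(NP/PP))\NP
CKY chart[0,6] = {PP}; S ∉ chart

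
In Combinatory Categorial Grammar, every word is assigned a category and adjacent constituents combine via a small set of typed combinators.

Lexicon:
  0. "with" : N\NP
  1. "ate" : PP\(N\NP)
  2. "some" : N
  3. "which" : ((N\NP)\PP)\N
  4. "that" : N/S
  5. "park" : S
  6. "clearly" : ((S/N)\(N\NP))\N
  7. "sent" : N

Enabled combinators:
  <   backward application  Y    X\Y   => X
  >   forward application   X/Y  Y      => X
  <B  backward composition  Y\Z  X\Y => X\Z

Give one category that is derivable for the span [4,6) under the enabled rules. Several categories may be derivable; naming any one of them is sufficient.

[0,8] S   >
  [0,7] S/N   <
    [0,4] N\NP   <
      [0,2] PP   <
        [0,1] "with" : N\NP
        [1,2] "ate" : PP\(N\NP)
      [2,4] (N\NP)\PP   <
        [2,3] "some" : N
        [3,4] "which" : ((N\NP)\PP)\N
    [4,7] (S/N)\(N\NP)   <
      [4,6] N   >
        [4,5] "that" : N/S
        [5,6] "park" : S
      [6,7] "clearly" : ((S/N)\(N\NP))\N
  [7,8] "sent" : N

N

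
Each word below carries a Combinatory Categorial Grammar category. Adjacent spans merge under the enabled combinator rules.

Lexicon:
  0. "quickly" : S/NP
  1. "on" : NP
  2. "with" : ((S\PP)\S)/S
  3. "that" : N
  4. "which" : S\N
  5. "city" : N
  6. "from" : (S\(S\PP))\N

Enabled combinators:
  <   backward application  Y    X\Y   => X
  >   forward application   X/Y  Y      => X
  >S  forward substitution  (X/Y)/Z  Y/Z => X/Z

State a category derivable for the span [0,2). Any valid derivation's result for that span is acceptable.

[0,7] S   <
  [0,5] S\PP   <
    [0,2] S   >
      [0,1] "quickly" : S/NP
      [1,2] "on" : NP
    [2,5] (S\PP)\S   >
      [2,3] "with" : ((S\PP)\S)/S
      [3,5] S   <
        [3,4] "that" : N
        [4,5] "which" : S\N
  [5,7] S\(S\PP)   <
    [5,6] "city" : N
    [6,7] "from" : (S\(S\PP))\N

S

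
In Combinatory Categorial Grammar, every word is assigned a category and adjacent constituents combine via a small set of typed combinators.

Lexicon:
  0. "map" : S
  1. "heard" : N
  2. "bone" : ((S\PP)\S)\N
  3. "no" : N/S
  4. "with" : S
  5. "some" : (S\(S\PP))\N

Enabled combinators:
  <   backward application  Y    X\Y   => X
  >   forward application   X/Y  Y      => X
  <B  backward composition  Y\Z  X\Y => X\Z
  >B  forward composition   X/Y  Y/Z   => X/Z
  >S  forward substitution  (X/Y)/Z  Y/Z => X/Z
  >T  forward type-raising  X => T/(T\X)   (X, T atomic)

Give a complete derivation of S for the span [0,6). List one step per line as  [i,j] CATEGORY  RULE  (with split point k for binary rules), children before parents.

[0,1] S  lex  "map"
[1,2] N  lex  "heard"
[2,3] ((S\PP)\S)\N  lex  "bone"
[1,3] (S\PP)\S  <  k=2
[0,3] S\PP  <  k=1
[3,4] N/S  lex  "no"
[4,5] S  lex  "with"
[3,5] N  >  k=4
[5,6] (S\(S\PP))\N  lex  "some"
[3,6] S\(S\PP)  <  k=5
[0,6] S  <  k=3

[0,6] S   <
  [0,3] S\PP   <
    [0,1] "map" : S
    [1,3] (S\PP)\S   <
      [1,2] "heard" : N
      [2,3] "bone" : ((S\PP)\S)\N
  [3,6] S\(S\PP)   <
    [3,5] N   >
      [3,4] "no" : N/S
      [4,5] "with" : S
    [5,6] "some" : (S\(S\PP))\N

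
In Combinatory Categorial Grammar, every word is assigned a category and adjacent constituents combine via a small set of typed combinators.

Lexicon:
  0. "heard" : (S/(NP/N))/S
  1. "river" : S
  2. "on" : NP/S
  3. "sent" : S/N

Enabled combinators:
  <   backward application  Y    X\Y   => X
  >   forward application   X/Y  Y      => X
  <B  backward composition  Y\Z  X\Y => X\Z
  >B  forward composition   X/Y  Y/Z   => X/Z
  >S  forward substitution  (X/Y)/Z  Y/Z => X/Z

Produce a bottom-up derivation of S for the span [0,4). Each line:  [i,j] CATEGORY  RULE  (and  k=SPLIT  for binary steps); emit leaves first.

[0,1] (S/(NP/N))/S  lex  "heard"
[1,2] S  lex  "river"
[0,2] S/(NP/N)  >  k=1
[2,3] NP/S  lex  "on"
[3,4] S/N  lex  "sent"
[2,4] NP/N  >B  k=3
[0,4] S  >  k=2

[0,4] S   >
  [0,2] S/(NP/N)   >
    [0,1] "heard" : (S/(NP/N))/S
    [1,2] "river" : S
  [2,4] NP/N   >B
    [2,3] "on" : NP/S
    [3,4] "sent" : S/N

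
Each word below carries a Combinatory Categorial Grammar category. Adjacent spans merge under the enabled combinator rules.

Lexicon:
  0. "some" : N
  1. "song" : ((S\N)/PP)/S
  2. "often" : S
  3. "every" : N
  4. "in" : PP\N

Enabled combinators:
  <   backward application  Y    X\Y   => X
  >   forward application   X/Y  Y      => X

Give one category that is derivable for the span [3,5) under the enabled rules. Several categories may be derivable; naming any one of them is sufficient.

PP

[0,5] S   <
  [0,1] "some" : N
  [1,5] S\N   >
    [1,3] (S\N)/PP   >
      [1,2] "song" : ((S\N)/PP)/S
      [2,3] "often" : S
    [3,5] PP   <
      [3,4] "every" : N
      [4,5] "in" : PP\N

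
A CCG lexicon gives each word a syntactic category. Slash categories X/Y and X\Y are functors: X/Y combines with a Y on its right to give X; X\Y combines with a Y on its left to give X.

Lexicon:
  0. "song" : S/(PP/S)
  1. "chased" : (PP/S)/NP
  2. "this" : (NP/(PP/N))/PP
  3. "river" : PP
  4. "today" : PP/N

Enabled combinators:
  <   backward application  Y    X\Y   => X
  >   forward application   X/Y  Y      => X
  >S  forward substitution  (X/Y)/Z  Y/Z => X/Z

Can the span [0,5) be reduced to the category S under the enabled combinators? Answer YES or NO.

YES

[0,5] S   >
  [0,1] "song" : S/(PP/S)
  [1,5] PP/S   >
    [1,2] "chased" : (PP/S)/NP
    [2,5] NP   >
      [2,4] NP/(PP/N)   >
        [2,3] "this" : (NP/(PP/N))/PP
        [3,4] "river" : PP
      [4,5] "today" : PP/N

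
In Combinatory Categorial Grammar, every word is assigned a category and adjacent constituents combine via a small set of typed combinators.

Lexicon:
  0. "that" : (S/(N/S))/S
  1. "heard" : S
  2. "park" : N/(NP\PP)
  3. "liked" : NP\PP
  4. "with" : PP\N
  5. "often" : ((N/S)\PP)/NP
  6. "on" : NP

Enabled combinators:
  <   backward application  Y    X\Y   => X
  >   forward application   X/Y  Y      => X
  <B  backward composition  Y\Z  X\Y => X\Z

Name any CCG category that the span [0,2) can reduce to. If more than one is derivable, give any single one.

[0,7] S   >
  [0,2] S/(N/S)   >
    [0,1] "that" : (S/(N/S))/S
    [1,2] "heard" : S
  [2,7] N/S   <
    [2,5] PP   <
      [2,4] N   >
        [2,3] "park" : N/(NP\PP)
        [3,4] "liked" : NP\PP
      [4,5] "with" : PP\N
    [5,7] (N/S)\PP   >
      [5,6] "often" : ((N/S)\PP)/NP
      [6,7] "on" : NP

S/(N/S)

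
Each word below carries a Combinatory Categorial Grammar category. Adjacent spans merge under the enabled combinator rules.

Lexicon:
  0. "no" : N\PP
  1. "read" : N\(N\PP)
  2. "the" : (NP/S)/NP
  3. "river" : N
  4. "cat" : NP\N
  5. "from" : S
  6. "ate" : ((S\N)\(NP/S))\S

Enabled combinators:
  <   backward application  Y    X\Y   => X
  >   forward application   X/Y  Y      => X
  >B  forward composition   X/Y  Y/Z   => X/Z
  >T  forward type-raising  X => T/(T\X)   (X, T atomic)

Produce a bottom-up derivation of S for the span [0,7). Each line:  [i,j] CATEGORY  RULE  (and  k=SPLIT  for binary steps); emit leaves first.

[0,7] S   <
  [0,2] N   <
    [0,1] "no" : N\PP
    [1,2] "read" : N\(N\PP)
  [2,7] S\N   <
    [2,5] NP/S   >
      [2,3] "the" : (NP/S)/NP
      [3,5] NP   <
        [3,4] "river" : N
        [4,5] "cat" : NP\N
    [5,7] (S\N)\(NP/S)   <
      [5,6] "from" : S
      [6,7] "ate" : ((S\N)\(NP/S))\S

[0,1] N\PP  lex  "no"
[1,2] N\(N\PP)  lex  "read"
[0,2] N  <  k=1
[2,3] (NP/S)/NP  lex  "the"
[3,4] N  lex  "river"
[4,5] NP\N  lex  "cat"
[3,5] NP  <  k=4
[2,5] NP/S  >  k=3
[5,6] S  lex  "from"
[6,7] ((S\N)\(NP/S))\S  lex  "ate"
[5,7] (S\N)\(NP/S)  <  k=6
[2,7] S\N  <  k=5
[0,7] S  <  k=2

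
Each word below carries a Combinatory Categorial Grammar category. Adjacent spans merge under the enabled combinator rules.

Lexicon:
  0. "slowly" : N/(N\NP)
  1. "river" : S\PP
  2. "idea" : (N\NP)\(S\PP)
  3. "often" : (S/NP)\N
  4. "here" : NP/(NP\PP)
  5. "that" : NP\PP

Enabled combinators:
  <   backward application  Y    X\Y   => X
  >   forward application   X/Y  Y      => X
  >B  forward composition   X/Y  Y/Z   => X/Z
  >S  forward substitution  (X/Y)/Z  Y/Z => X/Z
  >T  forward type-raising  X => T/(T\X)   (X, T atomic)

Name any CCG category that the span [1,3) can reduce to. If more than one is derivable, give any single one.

N\NP

[0,6] S   >
  [0,4] S/NP   <
    [0,3] N   >
      [0,1] "slowly" : N/(N\NP)
      [1,3] N\NP   <
        [1,2] "river" : S\PP
        [2,3] "idea" : (N\NP)\(S\PP)
    [3,4] "often" : (S/NP)\N
  [4,6] NP   >
    [4,5] "here" : NP/(NP\PP)
    [5,6] "that" : NP\PP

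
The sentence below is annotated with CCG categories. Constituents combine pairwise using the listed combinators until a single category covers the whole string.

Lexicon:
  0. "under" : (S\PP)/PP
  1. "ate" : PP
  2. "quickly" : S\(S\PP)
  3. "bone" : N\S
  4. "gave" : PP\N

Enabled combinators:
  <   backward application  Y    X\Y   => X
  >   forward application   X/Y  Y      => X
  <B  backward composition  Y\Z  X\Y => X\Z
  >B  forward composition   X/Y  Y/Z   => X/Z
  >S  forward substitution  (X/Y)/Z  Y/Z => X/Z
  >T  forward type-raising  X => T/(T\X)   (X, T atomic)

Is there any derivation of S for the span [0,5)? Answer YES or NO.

NO

(S\PP)/PP PP S\(S\PP) N\S PP\N
CKY chart[0,5] = {N/(N\PP), NP/(NP\PP), PP, PP/(PP\PP), S/(S\PP)}; S ∉ chart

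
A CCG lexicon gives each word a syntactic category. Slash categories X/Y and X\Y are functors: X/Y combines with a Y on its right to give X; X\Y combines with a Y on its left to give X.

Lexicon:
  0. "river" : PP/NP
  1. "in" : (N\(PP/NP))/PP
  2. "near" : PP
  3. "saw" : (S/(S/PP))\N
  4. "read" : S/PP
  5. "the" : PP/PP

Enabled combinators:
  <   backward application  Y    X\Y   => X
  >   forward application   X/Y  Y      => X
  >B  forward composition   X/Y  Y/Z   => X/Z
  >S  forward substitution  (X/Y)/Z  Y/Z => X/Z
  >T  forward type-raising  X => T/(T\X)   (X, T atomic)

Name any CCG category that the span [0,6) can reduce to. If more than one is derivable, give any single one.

[0,6] S   >
  [0,4] S/(S/PP)   <
    [0,3] N   <
      [0,1] "river" : PP/NP
      [1,3] N\(PP/NP)   >
        [1,2] "in" : (N\(PP/NP))/PP
        [2,3] "near" : PP
    [3,4] "saw" : (S/(S/PP))\N
  [4,6] S/PP   >B
    [4,5] "read" : S/PP
    [5,6] "the" : PP/PP

S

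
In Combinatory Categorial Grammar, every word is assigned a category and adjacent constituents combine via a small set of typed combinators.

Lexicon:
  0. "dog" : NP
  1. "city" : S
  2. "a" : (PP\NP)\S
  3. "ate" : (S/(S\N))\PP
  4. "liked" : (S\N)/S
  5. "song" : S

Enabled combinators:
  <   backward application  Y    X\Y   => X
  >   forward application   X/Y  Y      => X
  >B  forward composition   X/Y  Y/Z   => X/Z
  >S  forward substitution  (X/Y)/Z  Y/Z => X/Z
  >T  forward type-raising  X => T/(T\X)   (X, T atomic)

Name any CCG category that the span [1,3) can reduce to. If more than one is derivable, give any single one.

[0,6] S   >
  [0,4] S/(S\N)   <
    [0,3] PP   <
      [0,1] "dog" : NP
      [1,3] PP\NP   <
        [1,2] "city" : S
        [2,3] "a" : (PP\NP)\S
    [3,4] "ate" : (S/(S\N))\PP
  [4,6] S\N   >
    [4,5] "liked" : (S\N)/S
    [5,6] "song" : S

PP\NP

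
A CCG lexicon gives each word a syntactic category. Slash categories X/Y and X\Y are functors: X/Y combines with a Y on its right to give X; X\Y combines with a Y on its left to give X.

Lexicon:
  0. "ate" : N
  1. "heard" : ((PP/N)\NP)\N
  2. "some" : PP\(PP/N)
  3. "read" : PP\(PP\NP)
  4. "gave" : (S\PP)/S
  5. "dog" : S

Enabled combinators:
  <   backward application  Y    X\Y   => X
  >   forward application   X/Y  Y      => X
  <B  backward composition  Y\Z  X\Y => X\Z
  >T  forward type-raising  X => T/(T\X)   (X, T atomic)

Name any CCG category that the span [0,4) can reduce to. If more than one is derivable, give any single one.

PP

[0,6] S   <
  [0,4] PP   <
    [0,3] PP\NP   <B
      [0,2] (PP/N)\NP   <
        [0,1] "ate" : N
        [1,2] "heard" : ((PP/N)\NP)\N
      [2,3] "some" : PP\(PP/N)
    [3,4] "read" : PP\(PP\NP)
  [4,6] S\PP   >
    [4,5] "gave" : (S\PP)/S
    [5,6] "dog" : S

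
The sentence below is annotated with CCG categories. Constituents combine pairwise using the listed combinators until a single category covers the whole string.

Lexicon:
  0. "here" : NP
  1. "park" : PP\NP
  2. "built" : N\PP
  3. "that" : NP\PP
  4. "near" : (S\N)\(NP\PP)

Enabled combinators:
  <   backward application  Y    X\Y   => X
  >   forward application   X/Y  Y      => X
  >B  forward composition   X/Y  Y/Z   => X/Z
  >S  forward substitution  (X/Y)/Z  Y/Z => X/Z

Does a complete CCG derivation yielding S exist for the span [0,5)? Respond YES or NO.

YES

[0,5] S   <
  [0,3] N   <
    [0,2] PP   <
      [0,1] "here" : NP
      [1,2] "park" : PP\NP
    [2,3] "built" : N\PP
  [3,5] S\N   <
    [3,4] "that" : NP\PP
    [4,5] "near" : (S\N)\(NP\PP)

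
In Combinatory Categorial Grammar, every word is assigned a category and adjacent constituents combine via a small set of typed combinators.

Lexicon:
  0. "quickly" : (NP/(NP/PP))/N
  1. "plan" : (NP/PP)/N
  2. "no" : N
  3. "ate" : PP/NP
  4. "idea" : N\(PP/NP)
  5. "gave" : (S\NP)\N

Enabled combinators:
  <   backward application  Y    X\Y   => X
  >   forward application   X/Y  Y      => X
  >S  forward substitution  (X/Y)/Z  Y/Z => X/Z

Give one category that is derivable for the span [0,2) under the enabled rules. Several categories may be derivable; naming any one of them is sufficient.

NP/N

[0,6] S   <
  [0,3] NP   >
    [0,2] NP/N   >S
      [0,1] "quickly" : (NP/(NP/PP))/N
      [1,2] "plan" : (NP/PP)/N
    [2,3] "no" : N
  [3,6] S\NP   <
    [3,5] N   <
      [3,4] "ate" : PP/NP
      [4,5] "idea" : N\(PP/NP)
    [5,6] "gave" : (S\NP)\N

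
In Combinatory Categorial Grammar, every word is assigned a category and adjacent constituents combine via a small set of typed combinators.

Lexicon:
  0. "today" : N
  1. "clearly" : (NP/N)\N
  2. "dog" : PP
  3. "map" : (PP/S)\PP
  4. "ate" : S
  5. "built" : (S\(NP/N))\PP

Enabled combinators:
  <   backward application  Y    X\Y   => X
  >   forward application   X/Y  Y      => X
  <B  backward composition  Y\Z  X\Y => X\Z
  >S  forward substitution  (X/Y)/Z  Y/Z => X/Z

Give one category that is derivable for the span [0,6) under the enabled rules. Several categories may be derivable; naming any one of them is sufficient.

[0,6] S   <
  [0,2] NP/N   <
    [0,1] "today" : N
    [1,2] "clearly" : (NP/N)\N
  [2,6] S\(NP/N)   <
    [2,5] PP   >
      [2,4] PP/S   <
        [2,3] "dog" : PP
        [3,4] "map" : (PP/S)\PP
      [4,5] "ate" : S
    [5,6] "built" : (S\(NP/N))\PP

S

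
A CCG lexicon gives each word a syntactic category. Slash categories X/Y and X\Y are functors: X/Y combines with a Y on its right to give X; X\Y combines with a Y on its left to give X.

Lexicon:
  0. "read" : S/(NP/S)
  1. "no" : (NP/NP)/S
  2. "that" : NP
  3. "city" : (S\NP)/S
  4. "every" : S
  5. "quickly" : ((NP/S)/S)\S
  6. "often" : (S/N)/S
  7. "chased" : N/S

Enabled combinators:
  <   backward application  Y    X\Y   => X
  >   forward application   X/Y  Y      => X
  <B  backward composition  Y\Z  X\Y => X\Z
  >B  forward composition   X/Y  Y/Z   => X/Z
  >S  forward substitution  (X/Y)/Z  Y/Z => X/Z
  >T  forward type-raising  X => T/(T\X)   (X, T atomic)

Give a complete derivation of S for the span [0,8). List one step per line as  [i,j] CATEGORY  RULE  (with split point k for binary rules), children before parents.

[0,8] S   >
  [0,1] "read" : S/(NP/S)
  [1,8] NP/S   >S
    [1,2] "no" : (NP/NP)/S
    [2,8] NP/S   >S
      [2,6] (NP/S)/S   <
        [2,5] S   <
          [2,3] "that" : NP
          [3,5] S\NP   >
            [3,4] "city" : (S\NP)/S
            [4,5] "every" : S
        [5,6] "quickly" : ((NP/S)/S)\S
      [6,8] S/S   >S
        [6,7] "often" : (S/N)/S
        [7,8] "chased" : N/S

[0,1] S/(NP/S)  lex  "read"
[1,2] (NP/NP)/S  lex  "no"
[2,3] NP  lex  "that"
[3,4] (S\NP)/S  lex  "city"
[4,5] S  lex  "every"
[3,5] S\NP  >  k=4
[2,5] S  <  k=3
[5,6] ((NP/S)/S)\S  lex  "quickly"
[2,6] (NP/S)/S  <  k=5
[6,7] (S/N)/S  lex  "often"
[7,8] N/S  lex  "chased"
[6,8] S/S  >S  k=7
[2,8] NP/S  >S  k=6
[1,8] NP/S  >S  k=2
[0,8] S  >  k=1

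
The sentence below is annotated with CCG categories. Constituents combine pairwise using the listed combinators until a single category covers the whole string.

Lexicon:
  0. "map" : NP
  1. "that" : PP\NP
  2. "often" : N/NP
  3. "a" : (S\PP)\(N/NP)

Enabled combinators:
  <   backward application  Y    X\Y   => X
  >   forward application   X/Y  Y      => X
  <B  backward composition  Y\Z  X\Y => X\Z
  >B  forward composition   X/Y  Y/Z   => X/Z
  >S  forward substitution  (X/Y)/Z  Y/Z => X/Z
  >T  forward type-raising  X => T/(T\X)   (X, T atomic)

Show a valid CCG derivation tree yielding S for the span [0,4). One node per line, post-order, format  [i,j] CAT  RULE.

[0,1] NP  lex  "map"
[1,2] PP\NP  lex  "that"
[0,2] PP  <  k=1
[2,3] N/NP  lex  "often"
[3,4] (S\PP)\(N/NP)  lex  "a"
[2,4] S\PP  <  k=3
[0,4] S  <  k=2

[0,4] S   <
  [0,2] PP   <
    [0,1] "map" : NP
    [1,2] "that" : PP\NP
  [2,4] S\PP   <
    [2,3] "often" : N/NP
    [3,4] "a" : (S\PP)\(N/NP)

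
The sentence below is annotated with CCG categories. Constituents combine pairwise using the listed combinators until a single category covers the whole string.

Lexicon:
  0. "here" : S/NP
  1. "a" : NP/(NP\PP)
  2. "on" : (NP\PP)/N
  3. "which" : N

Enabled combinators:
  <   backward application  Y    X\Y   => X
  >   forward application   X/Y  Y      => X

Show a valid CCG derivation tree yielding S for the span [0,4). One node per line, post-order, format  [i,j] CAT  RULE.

[0,1] S/NP  lex  "here"
[1,2] NP/(NP\PP)  lex  "a"
[2,3] (NP\PP)/N  lex  "on"
[3,4] N  lex  "which"
[2,4] NP\PP  >  k=3
[1,4] NP  >  k=2
[0,4] S  >  k=1

[0,4] S   >
  [0,1] "here" : S/NP
  [1,4] NP   >
    [1,2] "a" : NP/(NP\PP)
    [2,4] NP\PP   >
      [2,3] "on" : (NP\PP)/N
      [3,4] "which" : N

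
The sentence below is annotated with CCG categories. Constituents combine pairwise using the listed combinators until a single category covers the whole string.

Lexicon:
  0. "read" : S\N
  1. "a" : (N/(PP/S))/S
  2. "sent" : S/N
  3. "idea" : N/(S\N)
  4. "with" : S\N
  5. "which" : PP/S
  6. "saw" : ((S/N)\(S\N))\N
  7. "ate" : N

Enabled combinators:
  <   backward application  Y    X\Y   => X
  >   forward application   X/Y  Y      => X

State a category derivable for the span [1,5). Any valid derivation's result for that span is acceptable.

N/(PP/S)

[0,8] S   >
  [0,7] S/N   <
    [0,1] "read" : S\N
    [1,7] (S/N)\(S\N)   <
      [1,6] N   >
        [1,5] N/(PP/S)   >
          [1,2] "a" : (N/(PP/S))/S
          [2,5] S   >
            [2,3] "sent" : S/N
            [3,5] N   >
              [3,4] "idea" : N/(S\N)
              [4,5] "with" : S\N
        [5,6] "which" : PP/S
      [6,7] "saw" : ((S/N)\(S\N))\N
  [7,8] "ate" : N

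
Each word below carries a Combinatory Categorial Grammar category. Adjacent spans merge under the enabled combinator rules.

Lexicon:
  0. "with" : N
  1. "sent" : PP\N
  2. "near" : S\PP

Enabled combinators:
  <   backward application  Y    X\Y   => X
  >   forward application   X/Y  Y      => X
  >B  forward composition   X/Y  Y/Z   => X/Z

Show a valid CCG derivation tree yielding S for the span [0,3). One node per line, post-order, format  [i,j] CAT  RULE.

[0,1] N  lex  "with"
[1,2] PP\N  lex  "sent"
[0,2] PP  <  k=1
[2,3] S\PP  lex  "near"
[0,3] S  <  k=2

[0,3] S   <
  [0,2] PP   <
    [0,1] "with" : N
    [1,2] "sent" : PP\N
  [2,3] "near" : S\PP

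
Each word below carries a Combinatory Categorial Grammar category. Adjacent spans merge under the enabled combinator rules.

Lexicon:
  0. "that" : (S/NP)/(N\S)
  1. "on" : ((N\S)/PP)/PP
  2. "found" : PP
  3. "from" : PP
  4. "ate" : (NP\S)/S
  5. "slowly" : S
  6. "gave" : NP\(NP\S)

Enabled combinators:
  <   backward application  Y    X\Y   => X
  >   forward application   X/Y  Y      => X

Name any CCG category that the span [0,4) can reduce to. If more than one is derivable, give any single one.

[0,7] S   >
  [0,4] S/NP   >
    [0,1] "that" : (S/NP)/(N\S)
    [1,4] N\S   >
      [1,3] (N\S)/PP   >
        [1,2] "on" : ((N\S)/PP)/PP
        [2,3] "found" : PP
      [3,4] "from" : PP
  [4,7] NP   <
    [4,6] NP\S   >
      [4,5] "ate" : (NP\S)/S
      [5,6] "slowly" : S
    [6,7] "gave" : NP\(NP\S)

S/NP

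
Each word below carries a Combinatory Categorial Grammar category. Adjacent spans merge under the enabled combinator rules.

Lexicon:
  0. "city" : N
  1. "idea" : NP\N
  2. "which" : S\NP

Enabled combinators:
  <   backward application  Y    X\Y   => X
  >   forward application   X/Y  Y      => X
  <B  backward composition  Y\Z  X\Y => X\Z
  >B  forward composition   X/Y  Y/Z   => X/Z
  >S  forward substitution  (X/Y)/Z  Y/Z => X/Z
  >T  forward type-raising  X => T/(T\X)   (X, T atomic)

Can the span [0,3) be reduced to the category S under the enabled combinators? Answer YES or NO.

YES

[0,3] S   >
  [0,1] S/(S\N)   >T
    [0,1] "city" : N
  [1,3] S\N   <B
    [1,2] "idea" : NP\N
    [2,3] "which" : S\NP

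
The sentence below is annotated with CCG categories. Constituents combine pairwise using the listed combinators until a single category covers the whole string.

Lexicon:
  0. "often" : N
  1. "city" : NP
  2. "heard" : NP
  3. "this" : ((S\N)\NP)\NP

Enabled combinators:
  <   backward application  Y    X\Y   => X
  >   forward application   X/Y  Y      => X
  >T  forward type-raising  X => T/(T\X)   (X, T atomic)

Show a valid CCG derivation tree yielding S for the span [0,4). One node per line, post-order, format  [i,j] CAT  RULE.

[0,1] N  lex  "often"
[0,1] S/(S\N)  >T
[1,2] NP  lex  "city"
[2,3] NP  lex  "heard"
[3,4] ((S\N)\NP)\NP  lex  "this"
[2,4] (S\N)\NP  <  k=3
[1,4] S\N  <  k=2
[0,4] S  >  k=1

[0,4] S   >
  [0,1] S/(S\N)   >T
    [0,1] "often" : N
  [1,4] S\N   <
    [1,2] "city" : NP
    [2,4] (S\N)\NP   <
      [2,3] "heard" : NP
      [3,4] "this" : ((S\N)\NP)\NP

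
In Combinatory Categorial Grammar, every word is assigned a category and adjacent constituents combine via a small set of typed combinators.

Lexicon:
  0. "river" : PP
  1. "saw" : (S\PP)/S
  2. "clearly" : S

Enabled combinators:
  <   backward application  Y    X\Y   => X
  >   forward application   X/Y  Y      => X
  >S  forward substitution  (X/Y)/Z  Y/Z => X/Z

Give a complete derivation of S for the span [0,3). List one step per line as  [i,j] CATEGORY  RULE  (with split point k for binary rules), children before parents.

[0,3] S   <
  [0,1] "river" : PP
  [1,3] S\PP   >
    [1,2] "saw" : (S\PP)/S
    [2,3] "clearly" : S

[0,1] PP  lex  "river"
[1,2] (S\PP)/S  lex  "saw"
[2,3] S  lex  "clearly"
[1,3] S\PP  >  k=2
[0,3] S  <  k=1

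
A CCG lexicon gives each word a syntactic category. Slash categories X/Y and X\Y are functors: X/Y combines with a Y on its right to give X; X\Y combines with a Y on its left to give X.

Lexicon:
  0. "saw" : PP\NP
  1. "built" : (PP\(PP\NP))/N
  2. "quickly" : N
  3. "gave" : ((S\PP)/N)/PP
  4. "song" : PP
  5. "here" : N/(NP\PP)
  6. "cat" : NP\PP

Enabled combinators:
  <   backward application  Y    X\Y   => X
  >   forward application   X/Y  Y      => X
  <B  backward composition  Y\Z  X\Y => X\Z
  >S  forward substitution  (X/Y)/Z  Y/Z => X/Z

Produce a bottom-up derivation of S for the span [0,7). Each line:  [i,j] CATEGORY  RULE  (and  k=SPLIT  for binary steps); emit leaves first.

[0,1] PP\NP  lex  "saw"
[1,2] (PP\(PP\NP))/N  lex  "built"
[2,3] N  lex  "quickly"
[1,3] PP\(PP\NP)  >  k=2
[0,3] PP  <  k=1
[3,4] ((S\PP)/N)/PP  lex  "gave"
[4,5] PP  lex  "song"
[3,5] (S\PP)/N  >  k=4
[5,6] N/(NP\PP)  lex  "here"
[6,7] NP\PP  lex  "cat"
[5,7] N  >  k=6
[3,7] S\PP  >  k=5
[0,7] S  <  k=3

[0,7] S   <
  [0,3] PP   <
    [0,1] "saw" : PP\NP
    [1,3] PP\(PP\NP)   >
      [1,2] "built" : (PP\(PP\NP))/N
      [2,3] "quickly" : N
  [3,7] S\PP   >
    [3,5] (S\PP)/N   >
      [3,4] "gave" : ((S\PP)/N)/PP
      [4,5] "song" : PP
    [5,7] N   >
      [5,6] "here" : N/(NP\PP)
      [6,7] "cat" : NP\PP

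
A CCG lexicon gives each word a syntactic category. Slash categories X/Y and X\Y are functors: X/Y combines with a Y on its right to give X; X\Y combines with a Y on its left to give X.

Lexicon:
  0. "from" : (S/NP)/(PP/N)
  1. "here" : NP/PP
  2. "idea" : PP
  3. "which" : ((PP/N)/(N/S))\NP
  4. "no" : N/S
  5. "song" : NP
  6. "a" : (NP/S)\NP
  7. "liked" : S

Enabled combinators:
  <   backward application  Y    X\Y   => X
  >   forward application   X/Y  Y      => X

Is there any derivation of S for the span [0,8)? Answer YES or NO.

[0,8] S   >
  [0,5] S/NP   >
    [0,1] "from" : (S/NP)/(PP/N)
    [1,5] PP/N   >
      [1,4] (PP/N)/(N/S)   <
        [1,3] NP   >
          [1,2] "here" : NP/PP
          [2,3] "idea" : PP
        [3,4] "which" : ((PP/N)/(N/S))\NP
      [4,5] "no" : N/S
  [5,8] NP   >
    [5,7] NP/S   <
      [5,6] "song" : NP
      [6,7] "a" : (NP/S)\NP
    [7,8] "liked" : S

YES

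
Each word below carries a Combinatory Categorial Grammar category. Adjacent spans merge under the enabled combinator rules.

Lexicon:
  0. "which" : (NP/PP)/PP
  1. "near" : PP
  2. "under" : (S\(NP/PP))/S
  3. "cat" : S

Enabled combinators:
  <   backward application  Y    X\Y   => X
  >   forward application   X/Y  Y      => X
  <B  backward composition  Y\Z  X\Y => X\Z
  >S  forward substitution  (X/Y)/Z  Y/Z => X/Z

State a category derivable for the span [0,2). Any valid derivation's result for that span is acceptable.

NP/PP

[0,4] S   <
  [0,2] NP/PP   >
    [0,1] "which" : (NP/PP)/PP
    [1,2] "near" : PP
  [2,4] S\(NP/PP)   >
    [2,3] "under" : (S\(NP/PP))/S
    [3,4] "cat" : S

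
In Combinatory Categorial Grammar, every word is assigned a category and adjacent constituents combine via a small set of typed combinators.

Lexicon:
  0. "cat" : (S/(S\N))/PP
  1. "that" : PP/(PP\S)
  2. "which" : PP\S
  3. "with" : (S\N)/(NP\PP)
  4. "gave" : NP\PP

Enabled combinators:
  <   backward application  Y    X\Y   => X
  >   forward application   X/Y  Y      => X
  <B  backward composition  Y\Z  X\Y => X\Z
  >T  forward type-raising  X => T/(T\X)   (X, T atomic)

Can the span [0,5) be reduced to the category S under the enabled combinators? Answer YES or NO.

YES

[0,5] S   >
  [0,3] S/(S\N)   >
    [0,1] "cat" : (S/(S\N))/PP
    [1,3] PP   >
      [1,2] "that" : PP/(PP\S)
      [2,3] "which" : PP\S
  [3,5] S\N   >
    [3,4] "with" : (S\N)/(NP\PP)
    [4,5] "gave" : NP\PP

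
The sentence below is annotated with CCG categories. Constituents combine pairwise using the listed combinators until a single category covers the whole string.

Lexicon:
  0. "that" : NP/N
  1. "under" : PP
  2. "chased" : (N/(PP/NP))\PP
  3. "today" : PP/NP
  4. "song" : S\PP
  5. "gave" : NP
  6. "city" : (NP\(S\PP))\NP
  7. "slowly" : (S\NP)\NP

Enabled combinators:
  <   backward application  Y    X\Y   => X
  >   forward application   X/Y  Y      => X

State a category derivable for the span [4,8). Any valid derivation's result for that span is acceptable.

[0,8] S   <
  [0,4] NP   >
    [0,1] "that" : NP/N
    [1,4] N   >
      [1,3] N/(PP/NP)   <
        [1,2] "under" : PP
        [2,3] "chased" : (N/(PP/NP))\PP
      [3,4] "today" : PP/NP
  [4,8] S\NP   <
    [4,7] NP   <
      [4,5] "song" : S\PP
      [5,7] NP\(S\PP)   <
        [5,6] "gave" : NP
        [6,7] "city" : (NP\(S\PP))\NP
    [7,8] "slowly" : (S\NP)\NP

S\NP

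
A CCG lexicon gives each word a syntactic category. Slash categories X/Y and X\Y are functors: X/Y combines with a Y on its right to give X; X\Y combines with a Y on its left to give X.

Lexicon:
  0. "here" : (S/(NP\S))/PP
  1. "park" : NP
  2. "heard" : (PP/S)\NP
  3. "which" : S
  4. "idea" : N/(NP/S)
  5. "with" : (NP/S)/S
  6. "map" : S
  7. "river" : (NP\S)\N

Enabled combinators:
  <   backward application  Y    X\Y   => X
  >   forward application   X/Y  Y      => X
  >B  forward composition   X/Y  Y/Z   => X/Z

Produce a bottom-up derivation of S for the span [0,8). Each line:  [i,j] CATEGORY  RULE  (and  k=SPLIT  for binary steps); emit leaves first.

[0,1] (S/(NP\S))/PP  lex  "here"
[1,2] NP  lex  "park"
[2,3] (PP/S)\NP  lex  "heard"
[1,3] PP/S  <  k=2
[3,4] S  lex  "which"
[1,4] PP  >  k=3
[0,4] S/(NP\S)  >  k=1
[4,5] N/(NP/S)  lex  "idea"
[5,6] (NP/S)/S  lex  "with"
[4,6] N/S  >B  k=5
[6,7] S  lex  "map"
[4,7] N  >  k=6
[7,8] (NP\S)\N  lex  "river"
[4,8] NP\S  <  k=7
[0,8] S  >  k=4

[0,8] S   >
  [0,4] S/(NP\S)   >
    [0,1] "here" : (S/(NP\S))/PP
    [1,4] PP   >
      [1,3] PP/S   <
        [1,2] "park" : NP
        [2,3] "heard" : (PP/S)\NP
      [3,4] "which" : S
  [4,8] NP\S   <
    [4,7] N   >
      [4,6] N/S   >B
        [4,5] "idea" : N/(NP/S)
        [5,6] "with" : (NP/S)/S
      [6,7] "map" : S
    [7,8] "river" : (NP\S)\N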